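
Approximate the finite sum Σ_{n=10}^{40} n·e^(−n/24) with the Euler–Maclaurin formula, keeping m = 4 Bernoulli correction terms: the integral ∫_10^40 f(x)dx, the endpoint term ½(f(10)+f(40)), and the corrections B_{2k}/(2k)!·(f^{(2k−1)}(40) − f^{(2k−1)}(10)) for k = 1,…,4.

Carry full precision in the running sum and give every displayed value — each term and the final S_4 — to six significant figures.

S_4 ≈ 254.859

The integral term ∫_10^40 x·e^(−x/24) dx = 247.827.
½[f(10) + f(40)] = ½[6.59241 + 7.55502] = 7.07372.
Running total after boundary: 254.901.
k=1: B_{2}/(2)! × [f^{(1)}(40) − f^{(1)}(10)] = 1/12 × (-0.125917 − 0.384557) = -0.0425395.
Partial sum through k=1: 254.859.
k=2: B_{4}/(4)! × [f^{(3)}(40) − f^{(3)}(10)] = −1/720 × (0.000437212 − 0.00295666) = 3.49924e-06.
Partial sum through k=2: 254.859.
k=3: B_{6}/(6)! × [f^{(5)}(40) − f^{(5)}(10)] = 1/30240 × (1.89762e-06 − 9.10711e-06) = -2.38409e-10.
Partial sum through k=3: 254.859.
k=4: B_{8}/(8)! × [f^{(7)}(40) − f^{(7)}(10)] = −1/1209600 × (5.27117e-09 − 2.27103e-08) = 1.44172e-14.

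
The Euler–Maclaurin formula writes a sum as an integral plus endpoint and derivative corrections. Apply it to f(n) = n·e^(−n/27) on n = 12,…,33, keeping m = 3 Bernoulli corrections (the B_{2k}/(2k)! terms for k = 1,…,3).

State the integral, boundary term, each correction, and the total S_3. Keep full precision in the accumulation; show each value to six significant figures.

∫_12^33 x·e^(−x/27) dx evaluates to 197.952.
½[f(12) + f(33)] = ½[7.69416 + 9.72097] = 8.70757.
Running total after boundary: 206.659.
Correction k=1: B_{2}/2! · (f^{(1)}(33) − f^{(1)}(12)) = 1/12 · (-0.0654611 − 0.356211) = -0.0351394.
After k=1: 206.624.
Correction k=2: B_{4}/4! · (f^{(3)}(33) − f^{(3)}(12)) = −1/720 · (0.000718366 − 0.00224770) = 2.12407e-06.
After k=2: 206.624.
Correction k=3: B_{6}/6! · (f^{(5)}(33) − f^{(5)}(12)) = 1/30240 · (2.09400e-06 − 5.49625e-06) = -1.12508e-10.

S_3 ≈ 206.624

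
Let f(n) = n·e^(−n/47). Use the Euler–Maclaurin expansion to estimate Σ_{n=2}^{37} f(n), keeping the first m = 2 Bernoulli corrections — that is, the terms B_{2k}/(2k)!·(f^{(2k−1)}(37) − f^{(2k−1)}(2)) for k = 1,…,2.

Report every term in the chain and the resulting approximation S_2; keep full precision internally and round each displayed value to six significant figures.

∫_2^37 x·e^(−x/47) dx evaluates to 410.314.
Boundary: ½(f(2) + f(37)) = ½(1.91668 + 16.8388) = 9.37772.
So far: 419.691.
Correction k=1: B_{2}/2! · (f^{(1)}(37) − f^{(1)}(2)) = 1/12 · (0.0968302 − 0.917559) = -0.0683941.
Partial sum through k=1: 419.623.
Correction k=2: B_{4}/4! · (f^{(3)}(37) − f^{(3)}(2)) = −1/720 · (0.000455878 − 0.00128304) = 1.14884e-06.

S_2 ≈ 419.623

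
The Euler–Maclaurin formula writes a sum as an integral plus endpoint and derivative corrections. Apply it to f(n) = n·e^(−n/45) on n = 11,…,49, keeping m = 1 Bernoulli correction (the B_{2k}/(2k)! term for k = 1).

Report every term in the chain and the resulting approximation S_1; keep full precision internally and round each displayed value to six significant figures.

The integral term ∫_11^49 x·e^(−x/45) dx = 549.735.
Endpoint term: (f(11) + f(49))/2 = (8.61453 + 16.4929)/2 = 12.5537.
Running total after boundary: 562.288.
k=1: B_{2}/(2)! × [f^{(1)}(49) − f^{(1)}(11)] = 1/12 × (-0.0299191 − 0.591705) = -0.0518020.

S_1 ≈ 562.237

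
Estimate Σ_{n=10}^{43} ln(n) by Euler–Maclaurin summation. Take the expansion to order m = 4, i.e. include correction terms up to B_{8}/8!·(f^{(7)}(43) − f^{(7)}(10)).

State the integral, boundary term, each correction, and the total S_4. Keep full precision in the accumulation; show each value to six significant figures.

The integral term ∫_10^43 ln(x) dx = 105.706.
Boundary: ½(f(10) + f(43)) = ½(2.30259 + 3.76120) = 3.03189.
Running total after boundary: 108.738.
k=1: B_{2}/(2)! × [f^{(1)}(43) − f^{(1)}(10)] = 1/12 × (0.0232558 − 0.100000) = -0.00639535.
Partial sum through k=1: 108.731.
k=2: B_{4}/(4)! × [f^{(3)}(43) − f^{(3)}(10)] = −1/720 × (2.51550e-05 − 0.00200000) = 2.74284e-06.
Partial sum through k=2: 108.731.
k=3: B_{6}/(6)! × [f^{(5)}(43) − f^{(5)}(10)] = 1/30240 × (1.63256e-07 − 0.000240000) = -7.93111e-09.
Partial sum through k=3: 108.731.
k=4: B_{8}/(8)! × [f^{(7)}(43) − f^{(7)}(10)] = −1/1209600 × (2.64883e-09 − 7.20000e-05) = 5.95216e-11.

S_4 ≈ 108.731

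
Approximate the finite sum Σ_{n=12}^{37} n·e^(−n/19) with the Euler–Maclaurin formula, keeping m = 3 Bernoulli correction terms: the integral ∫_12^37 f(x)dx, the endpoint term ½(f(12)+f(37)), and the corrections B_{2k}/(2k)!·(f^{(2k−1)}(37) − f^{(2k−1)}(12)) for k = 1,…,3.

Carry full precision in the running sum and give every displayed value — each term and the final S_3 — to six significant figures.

S_3 ≈ 167.225

∫_12^37 x·e^(−x/19) dx evaluates to 161.423.
Endpoint term: (f(12) + f(37))/2 = (6.38102 + 5.27801)/2 = 5.82952.
So far: 167.253.
Order-1 term: 1/12 · (-0.135141 − 0.195908) = -0.0275875.
After k=1: 167.225.
Order-2 term: −1/720 · (0.000415947 − 0.00348867) = 4.26768e-06.
After k=2: 167.225.
Order-3 term: 1/30240 · (3.34140e-06 − 1.78246e-05) = -4.78940e-10.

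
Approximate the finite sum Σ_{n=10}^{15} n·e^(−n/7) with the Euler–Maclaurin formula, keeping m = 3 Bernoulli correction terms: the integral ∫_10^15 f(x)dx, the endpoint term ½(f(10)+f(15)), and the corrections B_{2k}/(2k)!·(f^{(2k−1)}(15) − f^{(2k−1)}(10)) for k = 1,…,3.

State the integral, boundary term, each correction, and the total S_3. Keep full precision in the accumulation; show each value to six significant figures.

S_3 ≈ 12.5269

Integral: ∫_10^15 x·e^(−x/7) dx = 10.4513.
½[f(10) + f(15)] = ½[2.39651 + 1.75979] = 2.07815.
Integral + boundary = 12.5295.
Correction k=1: B_{2}/2! · (f^{(1)}(15) − f^{(1)}(10)) = 1/12 · (-0.134079 − (-0.102708)) = -0.00261429.
Running total after k=1: 12.5269.
Correction k=2: B_{4}/4! · (f^{(3)}(15) − f^{(3)}(10)) = −1/720 · (0.00205223 − 0.00768560) = 7.82413e-06.
Running total after k=2: 12.5269.
Correction k=3: B_{6}/6! · (f^{(5)}(15) − f^{(5)}(10)) = 1/30240 · (0.000139608 − 0.000356475) = -7.17155e-09.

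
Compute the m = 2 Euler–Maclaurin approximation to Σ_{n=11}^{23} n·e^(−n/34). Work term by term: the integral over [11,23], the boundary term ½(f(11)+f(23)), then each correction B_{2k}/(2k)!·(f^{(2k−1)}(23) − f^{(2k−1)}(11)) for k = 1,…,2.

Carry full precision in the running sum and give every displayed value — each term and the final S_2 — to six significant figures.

S_2 ≈ 131.598

Integral: ∫_11^23 x·e^(−x/34) dx = 121.799.
½[f(11) + f(23)] = ½[7.95950 + 11.6934] = 9.82644.
Integral + boundary = 131.625.
k=1: B_{2}/(2)! × [f^{(1)}(23) − f^{(1)}(11)] = 1/12 × (0.164485 − 0.489488) = -0.0270836.
After k=1: 131.598.
k=2: B_{4}/(4)! × [f^{(3)}(23) − f^{(3)}(11)] = −1/720 × (0.00102189 − 0.00167532) = 9.07545e-07.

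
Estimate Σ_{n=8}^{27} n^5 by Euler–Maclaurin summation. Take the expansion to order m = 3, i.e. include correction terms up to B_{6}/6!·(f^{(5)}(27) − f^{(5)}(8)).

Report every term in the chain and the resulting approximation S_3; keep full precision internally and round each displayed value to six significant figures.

S_3 ≈ 7.19369e+07

∫_8^27 x^5 dx evaluates to 6.45264e+07.
Endpoint term: (f(8) + f(27))/2 = (32768.0 + 1.43489e+07)/2 = 7.19084e+06.
So far: 7.17172e+07.
Correction k=1: B_{2}/2! · (f^{(1)}(27) − f^{(1)}(8)) = 1/12 · (2.65720e+06 − 20480.0) = 219727.
Running total after k=1: 7.19370e+07.
Correction k=2: B_{4}/4! · (f^{(3)}(27) − f^{(3)}(8)) = −1/720 · (43740.0 − 3840.00) = -55.4167.
Running total after k=2: 7.19369e+07.
Correction k=3: B_{6}/6! · (f^{(5)}(27) − f^{(5)}(8)) = 1/30240 · (120.000 − 120.000) = 0.00000.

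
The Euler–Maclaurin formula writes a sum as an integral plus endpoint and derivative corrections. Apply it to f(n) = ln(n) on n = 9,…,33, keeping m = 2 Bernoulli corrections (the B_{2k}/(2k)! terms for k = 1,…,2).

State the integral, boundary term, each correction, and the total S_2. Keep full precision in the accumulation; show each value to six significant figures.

∫_9^33 ln(x) dx evaluates to 71.6097.
Boundary: ½(f(9) + f(33)) = ½(2.19722 + 3.49651) = 2.84687.
Running total after boundary: 74.4566.
Order-1 term: 1/12 · (0.0303030 − 0.111111) = -0.00673401.
After k=1: 74.4499.
Order-2 term: −1/720 · (5.56529e-05 − 0.00274348) = 3.73310e-06.

S_2 ≈ 74.4499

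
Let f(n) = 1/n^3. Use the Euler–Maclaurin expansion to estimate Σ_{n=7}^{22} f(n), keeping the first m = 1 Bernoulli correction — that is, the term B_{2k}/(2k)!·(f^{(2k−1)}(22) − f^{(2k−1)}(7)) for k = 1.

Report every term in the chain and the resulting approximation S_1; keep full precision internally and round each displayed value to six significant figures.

S_1 ≈ 0.0107788

Integral: ∫_7^22 1/x^3 dx = 0.00917102.
½[f(7) + f(22)] = ½[0.00291545 + 9.39144e-05] = 0.00150468.
So far: 0.0106757.
Order-1 term: 1/12 · (-1.28065e-05 − (-0.00124948)) = 0.000103056.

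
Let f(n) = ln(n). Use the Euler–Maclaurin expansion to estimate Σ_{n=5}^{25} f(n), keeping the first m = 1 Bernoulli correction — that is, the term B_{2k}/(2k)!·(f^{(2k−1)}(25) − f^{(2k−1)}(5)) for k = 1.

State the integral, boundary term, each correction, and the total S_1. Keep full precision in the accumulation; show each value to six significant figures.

S_1 ≈ 54.8255

∫_5^25 ln(x) dx evaluates to 52.4247.
Boundary: ½(f(5) + f(25)) = ½(1.60944 + 3.21888) = 2.41416.
Running total after boundary: 54.8389.
Order-1 term: 1/12 · (0.0400000 − 0.200000) = -0.0133333.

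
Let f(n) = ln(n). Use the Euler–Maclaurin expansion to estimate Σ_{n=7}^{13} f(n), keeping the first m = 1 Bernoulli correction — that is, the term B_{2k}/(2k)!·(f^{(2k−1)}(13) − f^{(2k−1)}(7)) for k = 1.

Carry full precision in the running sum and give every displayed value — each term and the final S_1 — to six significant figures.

∫_7^13 ln(x) dx evaluates to 13.7230.
Endpoint term: (f(7) + f(13))/2 = (1.94591 + 2.56495)/2 = 2.25543.
Running total after boundary: 15.9784.
Correction k=1: B_{2}/2! · (f^{(1)}(13) − f^{(1)}(7)) = 1/12 · (0.0769231 − 0.142857) = -0.00549451.

S_1 ≈ 15.9729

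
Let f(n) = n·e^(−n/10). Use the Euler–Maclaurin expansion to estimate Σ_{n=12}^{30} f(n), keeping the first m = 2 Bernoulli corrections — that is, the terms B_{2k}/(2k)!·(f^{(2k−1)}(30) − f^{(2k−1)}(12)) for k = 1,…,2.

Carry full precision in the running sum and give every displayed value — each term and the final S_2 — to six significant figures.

S_2 ≈ 48.8986

The integral term ∫_12^30 x·e^(−x/10) dx = 46.3479.
Boundary: ½(f(12) + f(30)) = ½(3.61433 + 1.49361) = 2.55397.
So far: 48.9019.
Correction k=1: B_{2}/2! · (f^{(1)}(30) − f^{(1)}(12)) = 1/12 · (-0.0995741 − (-0.0602388)) = -0.00327794.
Running total after k=1: 48.8986.
Correction k=2: B_{4}/4! · (f^{(3)}(30) − f^{(3)}(12)) = −1/720 · (0.00000 − 0.00542150) = 7.52986e-06.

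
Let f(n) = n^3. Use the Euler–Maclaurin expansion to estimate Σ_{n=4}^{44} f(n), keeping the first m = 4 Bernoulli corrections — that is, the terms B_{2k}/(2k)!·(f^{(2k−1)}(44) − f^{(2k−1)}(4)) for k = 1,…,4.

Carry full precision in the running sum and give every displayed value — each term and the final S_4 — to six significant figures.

Integral: ∫_4^44 x^3 dx = 936960.
Endpoint term: (f(4) + f(44))/2 = (64.0000 + 85184.0)/2 = 42624.0.
Running total after boundary: 979584.
k=1: B_{2}/(2)! × [f^{(1)}(44) − f^{(1)}(4)] = 1/12 × (5808.00 − 48.0000) = 480.000.
Partial sum through k=1: 980064.
k=2: B_{4}/(4)! × [f^{(3)}(44) − f^{(3)}(4)] = −1/720 × (6.00000 − 6.00000) = 0.00000.
Partial sum through k=2: 980064.
k=3: B_{6}/(6)! × [f^{(5)}(44) − f^{(5)}(4)] = 1/30240 × (0.00000 − 0.00000) = 0.00000.
Partial sum through k=3: 980064.
k=4: B_{8}/(8)! × [f^{(7)}(44) − f^{(7)}(4)] = −1/1209600 × (0.00000 − 0.00000) = 0.00000.

S_4 ≈ 980064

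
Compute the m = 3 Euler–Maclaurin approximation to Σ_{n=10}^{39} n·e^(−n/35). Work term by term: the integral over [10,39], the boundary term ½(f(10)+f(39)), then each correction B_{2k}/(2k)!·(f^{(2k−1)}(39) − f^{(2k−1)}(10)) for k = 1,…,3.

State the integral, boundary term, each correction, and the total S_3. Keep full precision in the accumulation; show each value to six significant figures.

S_3 ≈ 343.778

∫_10^39 x·e^(−x/35) dx evaluates to 333.669.
Endpoint term: (f(10) + f(39))/2 = (7.51477 + 12.7978)/2 = 10.1563.
Integral + boundary = 343.826.
k=1: B_{2}/(2)! × [f^{(1)}(39) − f^{(1)}(10)] = 1/12 × (-0.0375028 − 0.536769) = -0.0478560.
After k=1: 343.778.
k=2: B_{4}/(4)! × [f^{(3)}(39) − f^{(3)}(10)] = −1/720 × (0.000505140 − 0.00166508) = 1.61103e-06.
After k=2: 343.778.
k=3: B_{6}/(6)! × [f^{(5)}(39) − f^{(5)}(10)] = 1/30240 × (8.49710e-07 − 2.36080e-06) = -4.99700e-11.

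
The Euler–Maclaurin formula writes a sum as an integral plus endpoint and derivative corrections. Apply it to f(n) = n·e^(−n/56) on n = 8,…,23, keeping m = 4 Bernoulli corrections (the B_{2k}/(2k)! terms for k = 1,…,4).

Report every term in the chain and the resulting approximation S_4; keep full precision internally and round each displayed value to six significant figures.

The integral term ∫_8^23 x·e^(−x/56) dx = 172.998.
½[f(8) + f(23)] = ½[6.93502 + 15.2531] = 11.0940.
Running total after boundary: 184.092.
Order-1 term: 1/12 · (0.390800 − 0.743038) = -0.0293532.
Running total after k=1: 184.063.
Order-2 term: −1/720 · (0.000547562 − 0.000789794) = 3.36434e-07.
Running total after k=2: 184.063.
Order-3 term: 1/30240 · (3.09472e-07 − 4.28141e-07) = -3.92422e-12.
Running total after k=3: 184.063.
Order-4 term: −1/1209600 · (1.41690e-10 − 1.92740e-10) = 4.22044e-17.

S_4 ≈ 184.063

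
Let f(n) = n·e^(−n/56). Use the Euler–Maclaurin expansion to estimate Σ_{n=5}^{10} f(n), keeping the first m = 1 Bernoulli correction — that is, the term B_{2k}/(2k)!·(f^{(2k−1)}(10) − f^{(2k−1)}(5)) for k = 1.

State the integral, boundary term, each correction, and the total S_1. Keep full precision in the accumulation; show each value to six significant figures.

S_1 ≈ 39.1043

The integral term ∫_5^10 x·e^(−x/56) dx = 32.6476.
½[f(5) + f(10)] = ½[4.57292 + 8.36464] = 6.46878.
So far: 39.1164.
k=1: B_{2}/(2)! × [f^{(1)}(10) − f^{(1)}(5)] = 1/12 × (0.687096 − 0.832925) = -0.0121524.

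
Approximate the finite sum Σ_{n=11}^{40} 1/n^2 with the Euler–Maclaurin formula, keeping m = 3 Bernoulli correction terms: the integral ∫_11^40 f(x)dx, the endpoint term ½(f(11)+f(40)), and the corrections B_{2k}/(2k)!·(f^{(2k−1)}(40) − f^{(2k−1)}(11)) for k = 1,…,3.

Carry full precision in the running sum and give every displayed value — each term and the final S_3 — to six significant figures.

The integral term ∫_11^40 1/x^2 dx = 0.0659091.
Boundary: ½(f(11) + f(40)) = ½(0.00826446 + 0.000625000) = 0.00444473.
Running total after boundary: 0.0703538.
Correction k=1: B_{2}/2! · (f^{(1)}(40) − f^{(1)}(11)) = 1/12 · (-3.12500e-05 − (-0.00150263)) = 0.000122615.
After k=1: 0.0704764.
Correction k=2: B_{4}/4! · (f^{(3)}(40) − f^{(3)}(11)) = −1/720 · (-2.34375e-07 − (-0.000149021)) = -2.06648e-07.
After k=2: 0.0704762.
Correction k=3: B_{6}/6! · (f^{(5)}(40) − f^{(5)}(11)) = 1/30240 · (-4.39453e-09 − (-3.69474e-05)) = 1.22166e-09.

S_3 ≈ 0.0704762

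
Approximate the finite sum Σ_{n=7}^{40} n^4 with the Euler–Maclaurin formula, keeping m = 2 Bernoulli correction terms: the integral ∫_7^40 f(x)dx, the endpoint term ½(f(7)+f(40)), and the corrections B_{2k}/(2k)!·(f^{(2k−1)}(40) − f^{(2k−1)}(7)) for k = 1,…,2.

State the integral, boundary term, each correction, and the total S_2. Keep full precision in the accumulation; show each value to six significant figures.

Integral: ∫_7^40 x^4 dx = 2.04766e+07.
Boundary: ½(f(7) + f(40)) = ½(2401.00 + 2.56000e+06) = 1.28120e+06.
So far: 2.17578e+07.
Order-1 term: 1/12 · (256000 − 1372.00) = 21219.0.
After k=1: 2.17791e+07.
Order-2 term: −1/720 · (960.000 − 168.000) = -1.10000.

S_2 ≈ 2.17791e+07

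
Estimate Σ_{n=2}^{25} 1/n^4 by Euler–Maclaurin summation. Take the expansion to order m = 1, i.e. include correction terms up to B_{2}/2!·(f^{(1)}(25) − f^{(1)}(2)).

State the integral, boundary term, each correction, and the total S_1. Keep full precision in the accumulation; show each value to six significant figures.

S_1 ≈ 0.0833132

Integral: ∫_2^25 1/x^4 dx = 0.0416453.
Endpoint term: (f(2) + f(25))/2 = (0.0625000 + 2.56000e-06)/2 = 0.0312513.
So far: 0.0728966.
k=1: B_{2}/(2)! × [f^{(1)}(25) − f^{(1)}(2)] = 1/12 × (-4.09600e-07 − (-0.125000)) = 0.0104166.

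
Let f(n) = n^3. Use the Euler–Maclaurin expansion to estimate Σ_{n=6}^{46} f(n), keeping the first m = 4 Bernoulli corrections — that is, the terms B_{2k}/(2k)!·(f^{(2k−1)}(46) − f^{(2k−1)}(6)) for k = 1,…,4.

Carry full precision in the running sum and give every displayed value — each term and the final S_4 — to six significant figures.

Integral: ∫_6^46 x^3 dx = 1.11904e+06.
Boundary: ½(f(6) + f(46)) = ½(216.000 + 97336.0) = 48776.0.
Integral + boundary = 1.16782e+06.
Correction k=1: B_{2}/2! · (f^{(1)}(46) − f^{(1)}(6)) = 1/12 · (6348.00 − 108.000) = 520.000.
After k=1: 1.16834e+06.
Correction k=2: B_{4}/4! · (f^{(3)}(46) − f^{(3)}(6)) = −1/720 · (6.00000 − 6.00000) = 0.00000.
After k=2: 1.16834e+06.
Correction k=3: B_{6}/6! · (f^{(5)}(46) − f^{(5)}(6)) = 1/30240 · (0.00000 − 0.00000) = 0.00000.
After k=3: 1.16834e+06.
Correction k=4: B_{8}/8! · (f^{(7)}(46) − f^{(7)}(6)) = −1/1209600 · (0.00000 − 0.00000) = 0.00000.

S_4 ≈ 1.16834e+06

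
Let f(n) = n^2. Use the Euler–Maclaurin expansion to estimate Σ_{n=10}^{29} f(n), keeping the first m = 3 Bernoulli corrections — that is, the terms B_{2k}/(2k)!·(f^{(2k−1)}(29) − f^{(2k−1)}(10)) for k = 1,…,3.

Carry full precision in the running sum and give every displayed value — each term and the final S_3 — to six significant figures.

Integral: ∫_10^29 x^2 dx = 7796.33.
½[f(10) + f(29)] = ½[100.000 + 841.000] = 470.500.
Running total after boundary: 8266.83.
k=1: B_{2}/(2)! × [f^{(1)}(29) − f^{(1)}(10)] = 1/12 × (58.0000 − 20.0000) = 3.16667.
Partial sum through k=1: 8270.00.
k=2: B_{4}/(4)! × [f^{(3)}(29) − f^{(3)}(10)] = −1/720 × (0.00000 − 0.00000) = 0.00000.
Partial sum through k=2: 8270.00.
k=3: B_{6}/(6)! × [f^{(5)}(29) − f^{(5)}(10)] = 1/30240 × (0.00000 − 0.00000) = 0.00000.

S_3 ≈ 8270.00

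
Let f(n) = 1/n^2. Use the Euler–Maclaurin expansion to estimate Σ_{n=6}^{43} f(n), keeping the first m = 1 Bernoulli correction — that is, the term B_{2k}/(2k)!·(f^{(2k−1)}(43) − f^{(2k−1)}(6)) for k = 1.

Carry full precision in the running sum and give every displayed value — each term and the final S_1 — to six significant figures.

S_1 ≈ 0.158340

Integral: ∫_6^43 1/x^2 dx = 0.143411.
Endpoint term: (f(6) + f(43))/2 = (0.0277778 + 0.000540833)/2 = 0.0141593.
Running total after boundary: 0.157570.
Order-1 term: 1/12 · (-2.51550e-05 − (-0.00925926)) = 0.000769509.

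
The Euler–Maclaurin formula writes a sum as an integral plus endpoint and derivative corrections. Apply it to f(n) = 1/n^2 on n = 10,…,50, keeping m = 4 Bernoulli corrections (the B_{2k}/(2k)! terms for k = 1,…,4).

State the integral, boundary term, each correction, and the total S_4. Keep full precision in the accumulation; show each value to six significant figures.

The integral term ∫_10^50 1/x^2 dx = 0.0800000.
Endpoint term: (f(10) + f(50))/2 = (0.0100000 + 0.000400000)/2 = 0.00520000.
So far: 0.0852000.
Order-1 term: 1/12 · (-1.60000e-05 − (-0.00200000)) = 0.000165333.
Partial sum through k=1: 0.0853653.
Order-2 term: −1/720 · (-7.68000e-08 − (-0.000240000)) = -3.33227e-07.
Partial sum through k=2: 0.0853650.
Order-3 term: 1/30240 · (-9.21600e-10 − (-7.20000e-05)) = 2.38092e-09.
Partial sum through k=3: 0.0853650.
Order-4 term: −1/1209600 · (-2.06438e-11 − (-4.03200e-05)) = -3.33333e-11.

S_4 ≈ 0.0853650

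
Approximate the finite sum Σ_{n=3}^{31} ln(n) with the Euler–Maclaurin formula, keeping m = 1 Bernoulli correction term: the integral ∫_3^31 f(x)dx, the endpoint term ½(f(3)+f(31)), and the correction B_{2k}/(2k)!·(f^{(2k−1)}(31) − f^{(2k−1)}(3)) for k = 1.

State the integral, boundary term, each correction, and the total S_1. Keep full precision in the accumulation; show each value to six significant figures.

∫_3^31 ln(x) dx evaluates to 75.1578.
Boundary: ½(f(3) + f(31)) = ½(1.09861 + 3.43399) = 2.26630.
So far: 77.4241.
Order-1 term: 1/12 · (0.0322581 − 0.333333) = -0.0250896.

S_1 ≈ 77.3990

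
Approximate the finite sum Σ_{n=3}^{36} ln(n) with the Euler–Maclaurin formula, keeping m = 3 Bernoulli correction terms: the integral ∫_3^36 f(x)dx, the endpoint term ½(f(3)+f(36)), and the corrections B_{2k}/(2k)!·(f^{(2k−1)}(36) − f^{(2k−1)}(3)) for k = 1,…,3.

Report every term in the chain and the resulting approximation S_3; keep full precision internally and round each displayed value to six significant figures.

∫_3^36 ln(x) dx evaluates to 92.7108.
Endpoint term: (f(3) + f(36))/2 = (1.09861 + 3.58352)/2 = 2.34107.
Running total after boundary: 95.0519.
Order-1 term: 1/12 · (0.0277778 − 0.333333) = -0.0254630.
Running total after k=1: 95.0264.
Order-2 term: −1/720 · (4.28669e-05 − 0.0740741) = 0.000102821.
Running total after k=2: 95.0266.
Order-3 term: 1/30240 · (3.96916e-07 − 0.0987654) = -3.26604e-06.

S_3 ≈ 95.0265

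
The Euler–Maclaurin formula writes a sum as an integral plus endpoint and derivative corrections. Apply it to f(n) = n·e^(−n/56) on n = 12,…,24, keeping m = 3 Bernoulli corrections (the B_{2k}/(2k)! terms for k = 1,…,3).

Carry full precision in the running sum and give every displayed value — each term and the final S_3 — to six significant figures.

S_3 ≈ 167.696

The integral term ∫_12^24 x·e^(−x/56) dx = 155.057.
Endpoint term: (f(12) + f(24))/2 = (9.68541 + 15.6345)/2 = 12.6600.
Integral + boundary = 167.717.
k=1: B_{2}/(2)! × [f^{(1)}(24) − f^{(1)}(12)] = 1/12 × (0.372251 − 0.634164) = -0.0218261.
Partial sum through k=1: 167.696.
k=2: B_{4}/(4)! × [f^{(3)}(24) − f^{(3)}(12)] = −1/720 × (0.000534161 − 0.000716964) = 2.53893e-07.
Partial sum through k=2: 167.696.
k=3: B_{6}/(6)! × [f^{(5)}(24) − f^{(5)}(12)] = 1/30240 × (3.02812e-07 − 3.92764e-07) = -2.97459e-12.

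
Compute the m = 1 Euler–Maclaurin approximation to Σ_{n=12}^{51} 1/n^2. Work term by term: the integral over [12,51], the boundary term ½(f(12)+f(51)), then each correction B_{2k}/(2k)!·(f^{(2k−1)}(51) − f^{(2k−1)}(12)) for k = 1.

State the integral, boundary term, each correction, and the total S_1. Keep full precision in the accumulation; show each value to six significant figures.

S_1 ≈ 0.0674851

∫_12^51 1/x^2 dx evaluates to 0.0637255.
Boundary: ½(f(12) + f(51)) = ½(0.00694444 + 0.000384468) = 0.00366446.
Integral + boundary = 0.0673899.
k=1: B_{2}/(2)! × [f^{(1)}(51) − f^{(1)}(12)] = 1/12 × (-1.50772e-05 − (-0.00115741)) = 9.51942e-05.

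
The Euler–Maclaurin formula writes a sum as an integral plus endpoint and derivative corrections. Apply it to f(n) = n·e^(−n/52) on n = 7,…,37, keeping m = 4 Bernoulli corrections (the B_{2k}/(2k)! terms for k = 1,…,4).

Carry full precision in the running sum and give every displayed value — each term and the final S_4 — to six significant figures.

Integral: ∫_7^37 x·e^(−x/52) dx = 409.760.
Endpoint term: (f(7) + f(37))/2 = (6.11836 + 18.1629)/2 = 12.1406.
Integral + boundary = 421.901.
Correction k=1: B_{2}/2! · (f^{(1)}(37) − f^{(1)}(7)) = 1/12 · (0.141602 − 0.756391) = -0.0512324.
Partial sum through k=1: 421.849.
Correction k=2: B_{4}/4! · (f^{(3)}(37) − f^{(3)}(7)) = −1/720 · (0.000415451 − 0.000926219) = 7.09400e-07.
Partial sum through k=2: 421.849.
Correction k=3: B_{6}/6! · (f^{(5)}(37) − f^{(5)}(7)) = 1/30240 · (2.87919e-07 − 5.81622e-07) = -9.71240e-12.
Partial sum through k=3: 421.849.
Correction k=4: B_{8}/8! · (f^{(7)}(37) − f^{(7)}(7)) = −1/1209600 · (1.56137e-10 − 3.03516e-10) = 1.21841e-16.

S_4 ≈ 421.849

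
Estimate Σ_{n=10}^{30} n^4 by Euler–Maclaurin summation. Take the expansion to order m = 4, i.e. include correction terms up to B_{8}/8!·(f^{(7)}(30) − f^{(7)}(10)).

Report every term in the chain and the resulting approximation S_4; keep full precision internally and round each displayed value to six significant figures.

Integral: ∫_10^30 x^4 dx = 4.84000e+06.
Boundary: ½(f(10) + f(30)) = ½(10000.0 + 810000) = 410000.
Integral + boundary = 5.25000e+06.
Order-1 term: 1/12 · (108000 − 4000.00) = 8666.67.
Partial sum through k=1: 5.25867e+06.
Order-2 term: −1/720 · (720.000 − 240.000) = -0.666667.
Partial sum through k=2: 5.25867e+06.
Order-3 term: 1/30240 · (0.00000 − 0.00000) = 0.00000.
Partial sum through k=3: 5.25867e+06.
Order-4 term: −1/1209600 · (0.00000 − 0.00000) = 0.00000.

S_4 ≈ 5.25867e+06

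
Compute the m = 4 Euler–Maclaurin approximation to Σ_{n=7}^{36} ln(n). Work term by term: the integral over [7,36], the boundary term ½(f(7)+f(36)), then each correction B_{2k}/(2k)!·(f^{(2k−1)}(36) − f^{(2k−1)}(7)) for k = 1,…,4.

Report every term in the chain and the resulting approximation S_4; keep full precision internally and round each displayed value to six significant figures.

Integral: ∫_7^36 ln(x) dx = 86.3853.
Endpoint term: (f(7) + f(36))/2 = (1.94591 + 3.58352)/2 = 2.76471.
Running total after boundary: 89.1500.
Order-1 term: 1/12 · (0.0277778 − 0.142857) = -0.00958995.
After k=1: 89.1404.
Order-2 term: −1/720 · (4.28669e-05 − 0.00583090) = 8.03894e-06.
After k=2: 89.1404.
Order-3 term: 1/30240 · (3.96916e-07 − 0.00142798) = -4.72083e-08.
After k=3: 89.1404.
Order-4 term: −1/1209600 · (9.18787e-09 − 0.000874271) = 7.22770e-10.

S_4 ≈ 89.1404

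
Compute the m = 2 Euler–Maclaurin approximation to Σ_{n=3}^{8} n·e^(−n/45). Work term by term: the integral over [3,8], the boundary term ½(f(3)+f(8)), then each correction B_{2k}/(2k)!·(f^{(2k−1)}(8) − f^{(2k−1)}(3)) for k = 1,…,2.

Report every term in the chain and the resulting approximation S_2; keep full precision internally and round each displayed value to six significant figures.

The integral term ∫_3^8 x·e^(−x/45) dx = 24.1438.
Endpoint term: (f(3) + f(8))/2 = (2.80652 + 6.69703)/2 = 4.75177.
So far: 28.8956.
Correction k=1: B_{2}/2! · (f^{(1)}(8) − f^{(1)}(3)) = 1/12 · (0.688306 − 0.873140) = -0.0154029.
Partial sum through k=1: 28.8802.
Correction k=2: B_{4}/4! · (f^{(3)}(8) − f^{(3)}(3)) = −1/720 · (0.00116670 − 0.00135514) = 2.61722e-07.

S_2 ≈ 28.8802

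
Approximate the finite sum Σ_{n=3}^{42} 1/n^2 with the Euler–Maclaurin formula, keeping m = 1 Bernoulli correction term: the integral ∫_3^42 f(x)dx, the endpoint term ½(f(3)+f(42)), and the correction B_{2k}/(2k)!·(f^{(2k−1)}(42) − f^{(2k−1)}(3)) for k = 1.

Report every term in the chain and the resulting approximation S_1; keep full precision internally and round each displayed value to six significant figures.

S_1 ≈ 0.371533

Integral: ∫_3^42 1/x^2 dx = 0.309524.
Endpoint term: (f(3) + f(42))/2 = (0.111111 + 0.000566893)/2 = 0.0558390.
So far: 0.365363.
k=1: B_{2}/(2)! × [f^{(1)}(42) − f^{(1)}(3)] = 1/12 × (-2.69949e-05 − (-0.0740741)) = 0.00617059.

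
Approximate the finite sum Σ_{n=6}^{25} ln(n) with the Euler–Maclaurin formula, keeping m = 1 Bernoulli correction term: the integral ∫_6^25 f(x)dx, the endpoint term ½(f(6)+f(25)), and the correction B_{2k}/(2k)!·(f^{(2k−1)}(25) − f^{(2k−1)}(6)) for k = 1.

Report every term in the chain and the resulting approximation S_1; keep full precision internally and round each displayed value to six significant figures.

∫_6^25 ln(x) dx evaluates to 50.7213.
½[f(6) + f(25)] = ½[1.79176 + 3.21888] = 2.50532.
Running total after boundary: 53.2267.
Order-1 term: 1/12 · (0.0400000 − 0.166667) = -0.0105556.

S_1 ≈ 53.2161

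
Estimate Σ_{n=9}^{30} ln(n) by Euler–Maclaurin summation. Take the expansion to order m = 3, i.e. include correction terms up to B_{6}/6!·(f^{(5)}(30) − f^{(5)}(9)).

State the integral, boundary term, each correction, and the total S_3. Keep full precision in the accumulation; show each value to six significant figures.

The integral term ∫_9^30 ln(x) dx = 61.2609.
Boundary: ½(f(9) + f(30)) = ½(2.19722 + 3.40120) = 2.79921.
Running total after boundary: 64.0601.
Order-1 term: 1/12 · (0.0333333 − 0.111111) = -0.00648148.
Partial sum through k=1: 64.0536.
Order-2 term: −1/720 · (7.40741e-05 − 0.00274348) = 3.70751e-06.
Partial sum through k=2: 64.0536.
Order-3 term: 1/30240 · (9.87654e-07 − 0.000406442) = -1.34079e-08.

S_3 ≈ 64.0536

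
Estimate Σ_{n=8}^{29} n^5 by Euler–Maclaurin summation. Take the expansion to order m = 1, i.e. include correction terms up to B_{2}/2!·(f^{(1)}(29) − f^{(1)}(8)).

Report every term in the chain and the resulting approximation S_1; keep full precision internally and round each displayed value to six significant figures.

S_1 ≈ 1.09658e+08

The integral term ∫_8^29 x^5 dx = 9.90935e+07.
½[f(8) + f(29)] = ½[32768.0 + 2.05111e+07] = 1.02720e+07.
Integral + boundary = 1.09365e+08.
Correction k=1: B_{2}/2! · (f^{(1)}(29) − f^{(1)}(8)) = 1/12 · (3.53640e+06 − 20480.0) = 292994.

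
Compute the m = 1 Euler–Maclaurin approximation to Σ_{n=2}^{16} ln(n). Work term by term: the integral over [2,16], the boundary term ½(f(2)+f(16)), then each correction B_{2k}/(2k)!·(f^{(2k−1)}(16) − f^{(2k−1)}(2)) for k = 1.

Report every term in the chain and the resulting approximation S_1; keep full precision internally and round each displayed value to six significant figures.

S_1 ≈ 30.6715

The integral term ∫_2^16 ln(x) dx = 28.9751.
½[f(2) + f(16)] = ½[0.693147 + 2.77259] = 1.73287.
Integral + boundary = 30.7080.
Correction k=1: B_{2}/2! · (f^{(1)}(16) − f^{(1)}(2)) = 1/12 · (0.0625000 − 0.500000) = -0.0364583.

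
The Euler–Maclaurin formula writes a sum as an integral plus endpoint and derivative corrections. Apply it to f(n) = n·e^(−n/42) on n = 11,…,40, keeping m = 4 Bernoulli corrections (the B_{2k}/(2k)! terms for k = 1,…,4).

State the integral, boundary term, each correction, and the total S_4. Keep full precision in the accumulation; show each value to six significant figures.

The integral term ∫_11^40 x·e^(−x/42) dx = 384.326.
½[f(11) + f(40)] = ½[8.46543 + 15.4329] = 11.9491.
So far: 396.275.
Correction k=1: B_{2}/2! · (f^{(1)}(40) − f^{(1)}(11)) = 1/12 · (0.0183724 − 0.568027) = -0.0458045.
Partial sum through k=1: 396.229.
Correction k=2: B_{4}/4! · (f^{(3)}(40) − f^{(3)}(11)) = −1/720 · (0.000447854 − 0.00119456) = 1.03708e-06.
Partial sum through k=2: 396.229.
Correction k=3: B_{6}/6! · (f^{(5)}(40) − f^{(5)}(11)) = 1/30240 · (5.01867e-07 − 1.17183e-06) = -2.21547e-11.
Partial sum through k=3: 396.229.
Correction k=4: B_{8}/8! · (f^{(7)}(40) − f^{(7)}(11)) = −1/1209600 · (4.25084e-10 − 9.44708e-10) = 4.29583e-16.

S_4 ≈ 396.229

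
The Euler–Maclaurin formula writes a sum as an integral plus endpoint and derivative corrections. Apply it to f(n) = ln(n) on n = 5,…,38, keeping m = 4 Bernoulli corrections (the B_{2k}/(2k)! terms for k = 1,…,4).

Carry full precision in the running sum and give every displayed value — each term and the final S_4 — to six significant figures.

Integral: ∫_5^38 ln(x) dx = 97.1811.
Boundary: ½(f(5) + f(38)) = ½(1.60944 + 3.63759) = 2.62351.
Integral + boundary = 99.8046.
Correction k=1: B_{2}/2! · (f^{(1)}(38) − f^{(1)}(5)) = 1/12 · (0.0263158 − 0.200000) = -0.0144737.
After k=1: 99.7901.
Correction k=2: B_{4}/4! · (f^{(3)}(38) − f^{(3)}(5)) = −1/720 · (3.64485e-05 − 0.0160000) = 2.21716e-05.
After k=2: 99.7901.
Correction k=3: B_{6}/6! · (f^{(5)}(38) − f^{(5)}(5)) = 1/30240 · (3.02896e-07 − 0.00768000) = -2.53958e-07.
After k=3: 99.7901.
Correction k=4: B_{8}/8! · (f^{(7)}(38) − f^{(7)}(5)) = −1/1209600 · (6.29285e-09 − 0.00921600) = 7.61904e-09.

S_4 ≈ 99.7901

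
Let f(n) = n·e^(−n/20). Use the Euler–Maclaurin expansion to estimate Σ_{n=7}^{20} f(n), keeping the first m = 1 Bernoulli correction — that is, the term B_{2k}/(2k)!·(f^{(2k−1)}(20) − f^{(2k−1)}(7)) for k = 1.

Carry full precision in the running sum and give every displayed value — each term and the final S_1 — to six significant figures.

S_1 ≈ 92.3350

Integral: ∫_7^20 x·e^(−x/20) dx = 86.2280.
Boundary: ½(f(7) + f(20)) = ½(4.93282 + 7.35759) = 6.14520.
So far: 92.3732.
Order-1 term: 1/12 · (0.00000 − 0.458047) = -0.0381706.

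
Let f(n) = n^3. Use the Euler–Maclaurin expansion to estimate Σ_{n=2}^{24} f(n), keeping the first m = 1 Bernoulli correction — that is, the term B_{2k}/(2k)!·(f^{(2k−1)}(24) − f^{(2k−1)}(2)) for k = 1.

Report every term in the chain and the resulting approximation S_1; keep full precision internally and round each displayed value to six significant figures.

S_1 ≈ 89999.0

Integral: ∫_2^24 x^3 dx = 82940.0.
½[f(2) + f(24)] = ½[8.00000 + 13824.0] = 6916.00.
So far: 89856.0.
Order-1 term: 1/12 · (1728.00 − 12.0000) = 143.000.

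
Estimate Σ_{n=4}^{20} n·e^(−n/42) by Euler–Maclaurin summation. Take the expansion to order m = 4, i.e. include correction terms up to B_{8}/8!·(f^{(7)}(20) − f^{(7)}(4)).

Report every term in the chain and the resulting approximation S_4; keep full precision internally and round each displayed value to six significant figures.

S_4 ≈ 147.017

Integral: ∫_4^20 x·e^(−x/42) dx = 139.028.
½[f(4) + f(20)] = ½[3.63663 + 12.4229] = 8.02976.
Running total after boundary: 147.058.
Order-1 term: 1/12 · (0.325362 − 0.822570) = -0.0414340.
Partial sum through k=1: 147.017.
Order-2 term: −1/720 · (0.000888692 − 0.00149710) = 8.45011e-07.
Partial sum through k=2: 147.017.
Order-3 term: 1/30240 · (9.03026e-07 − 1.43304e-06) = -1.75270e-11.
Partial sum through k=3: 147.017.
Order-4 term: −1/1209600 · (7.38242e-10 − 1.14365e-09) = 3.35156e-16.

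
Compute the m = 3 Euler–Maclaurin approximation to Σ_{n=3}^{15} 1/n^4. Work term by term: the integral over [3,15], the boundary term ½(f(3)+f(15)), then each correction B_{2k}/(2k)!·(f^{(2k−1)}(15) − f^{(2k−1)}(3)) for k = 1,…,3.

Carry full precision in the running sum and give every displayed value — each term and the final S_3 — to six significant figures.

S_3 ≈ 0.0197360

Integral: ∫_3^15 1/x^4 dx = 0.0122469.
Boundary: ½(f(3) + f(15)) = ½(0.0123457 + 1.97531e-05) = 0.00618272.
Integral + boundary = 0.0184296.
Order-1 term: 1/12 · (-5.26749e-06 − (-0.0164609)) = 0.00137130.
After k=1: 0.0198009.
Order-2 term: −1/720 · (-7.02332e-07 − (-0.0548697)) = -7.62069e-05.
After k=2: 0.0197247.
Order-3 term: 1/30240 · (-1.74803e-07 − (-0.341411)) = 1.12901e-05.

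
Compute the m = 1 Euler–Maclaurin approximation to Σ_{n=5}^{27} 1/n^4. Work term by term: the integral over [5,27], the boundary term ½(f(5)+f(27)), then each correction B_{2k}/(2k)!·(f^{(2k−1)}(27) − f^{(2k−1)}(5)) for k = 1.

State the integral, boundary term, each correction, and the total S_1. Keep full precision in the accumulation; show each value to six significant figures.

Integral: ∫_5^27 1/x^4 dx = 0.00264973.
Endpoint term: (f(5) + f(27))/2 = (0.00160000 + 1.88168e-06)/2 = 0.000800941.
Integral + boundary = 0.00345067.
Correction k=1: B_{2}/2! · (f^{(1)}(27) − f^{(1)}(5)) = 1/12 · (-2.78767e-07 − (-0.00128000)) = 0.000106643.

S_1 ≈ 0.00355732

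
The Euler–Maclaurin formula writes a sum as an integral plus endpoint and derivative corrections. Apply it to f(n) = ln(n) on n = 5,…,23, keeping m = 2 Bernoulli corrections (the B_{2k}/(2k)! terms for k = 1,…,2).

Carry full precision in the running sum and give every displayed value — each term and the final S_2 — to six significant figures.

S_2 ≈ 48.4286

Integral: ∫_5^23 ln(x) dx = 46.0692.
Endpoint term: (f(5) + f(23))/2 = (1.60944 + 3.13549)/2 = 2.37247.
Running total after boundary: 48.4416.
Order-1 term: 1/12 · (0.0434783 − 0.200000) = -0.0130435.
Partial sum through k=1: 48.4286.
Order-2 term: −1/720 · (0.000164379 − 0.0160000) = 2.19939e-05.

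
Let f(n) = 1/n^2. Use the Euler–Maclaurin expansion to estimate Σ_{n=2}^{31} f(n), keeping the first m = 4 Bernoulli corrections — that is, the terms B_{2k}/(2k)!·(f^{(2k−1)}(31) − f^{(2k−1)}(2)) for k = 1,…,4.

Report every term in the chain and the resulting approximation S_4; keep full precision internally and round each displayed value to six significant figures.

The integral term ∫_2^31 1/x^2 dx = 0.467742.
½[f(2) + f(31)] = ½[0.250000 + 0.00104058] = 0.125520.
Running total after boundary: 0.593262.
k=1: B_{2}/(2)! × [f^{(1)}(31) − f^{(1)}(2)] = 1/12 × (-6.71344e-05 − (-0.250000)) = 0.0208277.
Partial sum through k=1: 0.614090.
k=2: B_{4}/(4)! × [f^{(3)}(31) − f^{(3)}(2)] = −1/720 × (-8.38306e-07 − (-0.750000)) = -0.00104167.
Partial sum through k=2: 0.613048.
k=3: B_{6}/(6)! × [f^{(5)}(31) − f^{(5)}(2)] = 1/30240 × (-2.61698e-08 − (-5.62500)) = 0.000186012.
Partial sum through k=3: 0.613234.
k=4: B_{8}/(8)! × [f^{(7)}(31) − f^{(7)}(2)] = −1/1209600 × (-1.52498e-09 − (-78.7500)) = -6.51042e-05.

S_4 ≈ 0.613169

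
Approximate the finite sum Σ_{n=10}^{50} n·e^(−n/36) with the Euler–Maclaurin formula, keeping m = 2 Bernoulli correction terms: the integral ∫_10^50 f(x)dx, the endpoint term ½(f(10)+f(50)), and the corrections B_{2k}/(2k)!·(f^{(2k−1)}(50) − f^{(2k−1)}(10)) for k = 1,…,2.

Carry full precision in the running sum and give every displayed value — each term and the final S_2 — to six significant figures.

S_2 ≈ 492.335

The integral term ∫_10^50 x·e^(−x/36) dx = 482.368.
Boundary: ½(f(10) + f(50)) = ½(7.57465 + 12.4676) = 10.0211.
So far: 492.389.
k=1: B_{2}/(2)! × [f^{(1)}(50) − f^{(1)}(10)] = 1/12 × (-0.0969703 − 0.547058) = -0.0536690.
Running total after k=1: 492.335.
k=2: B_{4}/(4)! × [f^{(3)}(50) − f^{(3)}(10)] = −1/720 × (0.000309980 − 0.00159104) = 1.77925e-06.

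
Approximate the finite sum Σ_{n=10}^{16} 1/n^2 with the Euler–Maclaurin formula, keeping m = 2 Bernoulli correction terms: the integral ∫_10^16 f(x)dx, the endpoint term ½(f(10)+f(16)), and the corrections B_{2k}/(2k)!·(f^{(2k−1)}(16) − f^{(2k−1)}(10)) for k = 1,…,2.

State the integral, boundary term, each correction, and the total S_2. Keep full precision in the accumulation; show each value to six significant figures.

S_2 ≈ 0.0445788

The integral term ∫_10^16 1/x^2 dx = 0.0375000.
½[f(10) + f(16)] = ½[0.0100000 + 0.00390625] = 0.00695313.
So far: 0.0444531.
k=1: B_{2}/(2)! × [f^{(1)}(16) − f^{(1)}(10)] = 1/12 × (-0.000488281 − (-0.00200000)) = 0.000125977.
Running total after k=1: 0.0445791.
k=2: B_{4}/(4)! × [f^{(3)}(16) − f^{(3)}(10)] = −1/720 × (-2.28882e-05 − (-0.000240000)) = -3.01544e-07.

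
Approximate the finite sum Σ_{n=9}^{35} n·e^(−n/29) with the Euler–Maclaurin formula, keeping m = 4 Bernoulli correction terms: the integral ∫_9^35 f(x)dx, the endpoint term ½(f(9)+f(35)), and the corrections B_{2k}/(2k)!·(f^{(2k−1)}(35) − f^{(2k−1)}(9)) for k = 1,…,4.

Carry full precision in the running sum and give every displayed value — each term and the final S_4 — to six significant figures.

S_4 ≈ 261.292

∫_9^35 x·e^(−x/29) dx evaluates to 252.805.
Boundary: ½(f(9) + f(35)) = ½(6.59875 + 10.4693) = 8.53405.
Running total after boundary: 261.339.
k=1: B_{2}/(2)! × [f^{(1)}(35) − f^{(1)}(9)] = 1/12 × (-0.0618878 − 0.505651) = -0.0472949.
After k=1: 261.292.
k=2: B_{4}/(4)! × [f^{(3)}(35) − f^{(3)}(9)] = −1/720 × (0.000637765 − 0.00234487) = 2.37098e-06.
After k=2: 261.292.
k=3: B_{6}/(6)! × [f^{(5)}(35) − f^{(5)}(9)] = 1/30240 × (1.60418e-06 − 4.86147e-06) = -1.07715e-10.
After k=3: 261.292.
k=4: B_{8}/(8)! × [f^{(7)}(35) − f^{(7)}(9)] = −1/1209600 × (2.91323e-09 − 8.24584e-09) = 4.40857e-15.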